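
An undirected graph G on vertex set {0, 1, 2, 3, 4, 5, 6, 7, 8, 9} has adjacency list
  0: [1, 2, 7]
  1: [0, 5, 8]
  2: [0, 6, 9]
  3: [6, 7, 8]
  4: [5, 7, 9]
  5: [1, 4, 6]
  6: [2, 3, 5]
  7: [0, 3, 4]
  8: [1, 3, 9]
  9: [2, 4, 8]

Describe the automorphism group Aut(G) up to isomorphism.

S_5

G is 3-regular on 10 vertices with no triangles and no 4-cycles (girth 5): this is the Petersen graph. Viewing the Petersen graph as the Kneser graph K(5,2) — vertices are 2-subsets of {1,…,5}, edges join disjoint pairs — its automorphisms are exactly the permutations of the 5-element set, so Aut ≅ S_5 of order 120.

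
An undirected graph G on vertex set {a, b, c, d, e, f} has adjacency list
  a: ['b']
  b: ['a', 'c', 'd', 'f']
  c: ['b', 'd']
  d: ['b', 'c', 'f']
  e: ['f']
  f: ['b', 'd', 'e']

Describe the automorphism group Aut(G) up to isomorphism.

Degrees alone do not determine every vertex (e.g. a and e both have degree 1), but their neighbour-degree multisets differ: N(a) has degrees [4] while N(e) has degrees [3]. Repeating this refinement separates all vertices, so the only automorphism is the identity.

the trivial group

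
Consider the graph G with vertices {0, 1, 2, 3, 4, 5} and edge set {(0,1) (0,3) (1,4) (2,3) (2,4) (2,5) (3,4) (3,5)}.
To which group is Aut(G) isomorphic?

The degree sequence is [2, 2, 3, 4, 3, 2]. Checking the degree-preserving permutations of the vertex set shows that none except the identity preserves every edge, so Aut(G) is trivial.

1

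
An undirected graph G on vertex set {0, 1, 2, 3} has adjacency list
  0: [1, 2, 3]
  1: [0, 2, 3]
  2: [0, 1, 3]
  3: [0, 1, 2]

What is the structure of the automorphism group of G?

Every vertex has degree 3, so G is the complete graph K_4. Any permutation of the 4 vertices preserves K_4, so Aut(K_4) = S_4 of order 4! = 24.

the symmetric group on 4 letters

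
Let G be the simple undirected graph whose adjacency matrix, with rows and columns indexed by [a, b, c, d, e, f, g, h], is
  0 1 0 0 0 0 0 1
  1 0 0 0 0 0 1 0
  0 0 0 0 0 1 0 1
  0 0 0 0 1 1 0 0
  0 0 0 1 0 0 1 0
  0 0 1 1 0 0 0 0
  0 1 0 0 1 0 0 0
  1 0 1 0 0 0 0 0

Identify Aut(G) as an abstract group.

G is 2-regular and connected on 8 vertices, i.e. the cycle C_8. The automorphisms of the 8-cycle are exactly the symmetries of a regular 8-gon: the dihedral group D_8, |D_8| = 16.

D_8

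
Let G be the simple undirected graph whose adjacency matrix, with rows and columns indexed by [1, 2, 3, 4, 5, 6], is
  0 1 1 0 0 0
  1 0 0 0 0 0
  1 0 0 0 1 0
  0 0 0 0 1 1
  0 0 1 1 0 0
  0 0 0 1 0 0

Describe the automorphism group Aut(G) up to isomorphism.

The degree sequence is [2, 1, 2, 2, 2, 1]; the two degree-1 vertices 2 and 6 are the ends of a path, so G = P_6. The only nontrivial automorphism of a path is the end-to-end reflection, so Aut(G) ≅ Z_2.

Z_2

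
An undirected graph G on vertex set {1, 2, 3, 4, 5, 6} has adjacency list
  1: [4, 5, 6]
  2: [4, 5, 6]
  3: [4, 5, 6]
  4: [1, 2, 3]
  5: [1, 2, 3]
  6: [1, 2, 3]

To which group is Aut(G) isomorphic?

G is 3-regular and bipartite with parts {4, 5, 6} and {1, 2, 3} (each part is independent and every cross-pair is an edge), so G = K_{3,3}. Aut(K_{3,3}) is the wreath product S_3 ≀ Z_2: permute within each part, then optionally swap the parts; |Aut| = 2·(3!)² = 72.

S_3 ≀ Z_2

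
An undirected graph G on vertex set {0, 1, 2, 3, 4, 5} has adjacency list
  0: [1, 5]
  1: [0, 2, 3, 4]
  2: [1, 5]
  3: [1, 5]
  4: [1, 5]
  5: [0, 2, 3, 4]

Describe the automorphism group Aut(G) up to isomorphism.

The vertices split by degree into {1, 5} (degree 4) and {0, 2, 3, 4} (degree 2); every edge runs between the two parts, so G is the complete bipartite graph K_{2,4}. Automorphisms preserve the bipartition setwise (since the parts differ in size) and act as S_2 × S_4 within it; |Aut| = 48.

S_2 × S_4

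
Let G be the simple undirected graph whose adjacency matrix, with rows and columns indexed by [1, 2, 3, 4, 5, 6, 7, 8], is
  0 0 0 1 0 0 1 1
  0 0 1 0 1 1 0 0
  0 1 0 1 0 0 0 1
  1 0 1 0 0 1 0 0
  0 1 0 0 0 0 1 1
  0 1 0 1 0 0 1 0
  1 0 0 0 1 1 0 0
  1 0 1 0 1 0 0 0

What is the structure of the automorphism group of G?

G is 3-regular and bipartite on 2^3 = 8 vertices with girth 4; it is the hypercube graph Q_3. The symmetry group of the 3-cube is the hyperoctahedral group B_3 = Z_2 ≀ S_3, of order 2^3·3! = 48.

Z_2^3 ⋊ S_3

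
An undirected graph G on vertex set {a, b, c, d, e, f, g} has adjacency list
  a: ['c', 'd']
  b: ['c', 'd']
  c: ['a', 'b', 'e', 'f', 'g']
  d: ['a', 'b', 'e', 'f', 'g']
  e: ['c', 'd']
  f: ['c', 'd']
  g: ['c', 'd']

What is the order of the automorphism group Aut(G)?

240

The vertices split by degree into {c, d} (degree 5) and {a, b, e, f, g} (degree 2); every edge runs between the two parts, so G is the complete bipartite graph K_{2,5}. The parts have unequal sizes, so no automorphism swaps them; each part is permuted independently, giving S_2 × S_5 of order 2!·5! = 240.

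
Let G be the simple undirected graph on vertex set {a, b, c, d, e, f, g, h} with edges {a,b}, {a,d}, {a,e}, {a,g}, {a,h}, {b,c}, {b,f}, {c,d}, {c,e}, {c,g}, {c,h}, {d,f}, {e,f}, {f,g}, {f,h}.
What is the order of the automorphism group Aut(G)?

The vertices split by degree into {a, c, f} (degree 5) and {b, d, e, g, h} (degree 3); every edge runs between the two parts, so G is the complete bipartite graph K_{3,5}. Automorphisms preserve the bipartition setwise (since the parts differ in size) and act as S_3 × S_5 within it; |Aut| = 720.

720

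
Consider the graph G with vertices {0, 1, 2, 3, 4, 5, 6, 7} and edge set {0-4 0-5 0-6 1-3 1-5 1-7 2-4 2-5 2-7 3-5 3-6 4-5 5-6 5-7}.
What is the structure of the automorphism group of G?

Vertex 5 is the unique vertex of degree 7; the remaining 7 vertices each have degree 3 and induce a cycle, so G is the wheel on 8 vertices with hub 5. With the hub fixed, the remaining symmetry is that of the rim cycle C_7, giving the dihedral group D_7.

D_7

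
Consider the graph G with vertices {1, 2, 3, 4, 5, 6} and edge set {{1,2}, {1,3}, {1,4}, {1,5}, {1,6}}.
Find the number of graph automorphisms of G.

Vertex 1 has degree 5 and every other vertex has degree 1, so G is the star K_{1,5} with centre 1. Any automorphism fixes the centre and permutes the 5 leaves freely, so Aut(G) ≅ S_5 of order 5! = 120.

120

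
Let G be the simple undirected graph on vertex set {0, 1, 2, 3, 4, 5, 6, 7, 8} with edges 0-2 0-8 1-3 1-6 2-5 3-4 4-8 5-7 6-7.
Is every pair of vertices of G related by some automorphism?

G is 2-regular and connected on 9 vertices, i.e. the cycle C_9. C_9 has 9 rotations and 9 reflections, so Aut(C_9) ≅ D_9 of order 18. Under this action every vertex can be carried to every other, so G is vertex-transitive.

Yes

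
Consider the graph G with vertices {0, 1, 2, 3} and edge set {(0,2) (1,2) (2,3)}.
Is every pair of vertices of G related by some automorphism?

Vertex 2 is the only vertex of degree 3, so every automorphism fixes it; G is not vertex-transitive.

No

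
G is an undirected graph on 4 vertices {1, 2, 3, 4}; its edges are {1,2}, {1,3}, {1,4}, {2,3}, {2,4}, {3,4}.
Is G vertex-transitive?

Every vertex has degree 3, so G is the complete graph K_4. Any permutation of the 4 vertices preserves K_4, so Aut(K_4) = S_4 of order 4! = 24. This group acts transitively on the 4 vertices.

Yes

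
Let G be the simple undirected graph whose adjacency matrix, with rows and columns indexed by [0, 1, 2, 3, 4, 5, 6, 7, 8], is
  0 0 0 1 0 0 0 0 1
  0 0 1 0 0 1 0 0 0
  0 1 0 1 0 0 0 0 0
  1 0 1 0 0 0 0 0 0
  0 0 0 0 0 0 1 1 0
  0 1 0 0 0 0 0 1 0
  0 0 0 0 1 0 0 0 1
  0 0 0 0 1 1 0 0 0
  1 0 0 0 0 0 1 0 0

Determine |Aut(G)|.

18

G is 2-regular and connected on 9 vertices, i.e. the cycle C_9. C_9 has 9 rotations and 9 reflections, so Aut(C_9) ≅ D_9 of order 18.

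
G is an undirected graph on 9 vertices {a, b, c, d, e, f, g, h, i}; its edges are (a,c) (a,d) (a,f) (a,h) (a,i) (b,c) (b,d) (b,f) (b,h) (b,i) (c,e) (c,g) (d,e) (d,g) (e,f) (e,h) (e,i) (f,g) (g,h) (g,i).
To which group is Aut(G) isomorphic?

S_5 × S_4

The vertices split by degree into {a, b, e, g} (degree 5) and {c, d, f, h, i} (degree 4); every edge runs between the two parts, so G is the complete bipartite graph K_{4,5}. The parts have unequal sizes, so no automorphism swaps them; each part is permuted independently, giving S_5 × S_4 of order 5!·4! = 2880.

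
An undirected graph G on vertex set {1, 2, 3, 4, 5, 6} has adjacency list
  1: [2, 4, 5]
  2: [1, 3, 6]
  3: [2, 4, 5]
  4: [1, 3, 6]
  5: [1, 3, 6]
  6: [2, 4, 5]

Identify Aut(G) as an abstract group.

(S_3 × S_3) ⋊ Z_2

G is 3-regular and bipartite with parts {2, 4, 5} and {1, 3, 6} (each part is independent and every cross-pair is an edge), so G = K_{3,3}. Each part can be permuted independently (S_3 × S_3) and the two equal-size parts can also be swapped, giving (S_3 × S_3) ⋊ Z_2 of order 2·(3!)² = 72.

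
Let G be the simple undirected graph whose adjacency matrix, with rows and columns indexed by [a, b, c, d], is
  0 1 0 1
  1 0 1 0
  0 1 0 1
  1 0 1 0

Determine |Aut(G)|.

8

Every vertex has degree 2 and the graph is connected, so G is the 4-cycle C_4. The automorphisms of the 4-cycle are exactly the symmetries of a regular 4-gon: the dihedral group D_4, |D_4| = 8.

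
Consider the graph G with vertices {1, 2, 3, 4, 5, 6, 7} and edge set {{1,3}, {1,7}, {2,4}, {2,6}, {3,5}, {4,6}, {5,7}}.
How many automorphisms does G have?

G has two connected components, {1, 3, 5, 7} and {2, 4, 6}; each is 2-regular, so G = C_4 ⊔ C_3. No automorphism exchanges components of different sizes, hence Aut(G) is the direct product D_3 × D_4, order 48.

48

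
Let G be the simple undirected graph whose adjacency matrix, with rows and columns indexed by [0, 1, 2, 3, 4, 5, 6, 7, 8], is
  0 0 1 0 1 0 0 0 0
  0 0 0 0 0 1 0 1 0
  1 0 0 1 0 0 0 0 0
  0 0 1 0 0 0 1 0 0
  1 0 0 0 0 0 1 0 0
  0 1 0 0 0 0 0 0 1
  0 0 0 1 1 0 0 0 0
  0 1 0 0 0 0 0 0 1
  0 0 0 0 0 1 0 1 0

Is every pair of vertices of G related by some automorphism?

No

G has two connected components, {0, 2, 3, 4, 6} and {1, 5, 7, 8}; each is 2-regular, so G = C_5 ⊔ C_4. The orbit of 0 under Aut(G) is {0, 2, 3, 4, 6}, which does not contain 1, so G is not vertex-transitive.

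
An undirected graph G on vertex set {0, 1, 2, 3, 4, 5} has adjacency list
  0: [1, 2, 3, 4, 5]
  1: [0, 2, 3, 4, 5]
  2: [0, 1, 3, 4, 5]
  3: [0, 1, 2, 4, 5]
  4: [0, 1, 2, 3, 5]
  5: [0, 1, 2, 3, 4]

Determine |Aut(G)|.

720

All 6 vertices are pairwise adjacent: G = K_6. Any permutation of the 6 vertices preserves K_6, so Aut(K_6) = S_6 of order 6! = 720.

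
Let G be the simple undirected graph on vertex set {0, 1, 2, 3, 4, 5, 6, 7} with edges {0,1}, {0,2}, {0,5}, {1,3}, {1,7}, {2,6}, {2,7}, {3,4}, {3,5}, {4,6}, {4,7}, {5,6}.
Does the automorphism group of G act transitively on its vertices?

Yes

G is 3-regular and bipartite on 2^3 = 8 vertices with girth 4; it is the hypercube graph Q_3. Aut(Q_3) consists of the signed permutations of the 3 coordinate axes: 3! permutations times 2^3 sign flips, so |Aut| = 2^3·3! = 48. Under this action every vertex can be carried to every other, so G is vertex-transitive.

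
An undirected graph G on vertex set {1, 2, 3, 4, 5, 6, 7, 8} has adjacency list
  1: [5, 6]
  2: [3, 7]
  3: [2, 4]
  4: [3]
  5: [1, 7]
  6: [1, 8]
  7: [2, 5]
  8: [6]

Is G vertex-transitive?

No

Automorphisms preserve degree, but G has vertices of degree 1 and vertices of degree 2; no automorphism maps one to the other, so G is not vertex-transitive.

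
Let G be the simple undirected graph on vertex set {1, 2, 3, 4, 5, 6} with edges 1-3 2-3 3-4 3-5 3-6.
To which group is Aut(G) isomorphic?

Vertex 3 has degree 5 and every other vertex has degree 1, so G is the star K_{1,5} with centre 3. Any automorphism fixes the centre and permutes the 5 leaves freely, so Aut(G) ≅ S_5 of order 5! = 120.

the symmetric group on 5 letters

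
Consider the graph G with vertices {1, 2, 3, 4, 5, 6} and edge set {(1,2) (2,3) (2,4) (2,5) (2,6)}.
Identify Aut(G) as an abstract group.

S_5

Vertex 2 has degree 5 and every other vertex has degree 1, so G is the star K_{1,5} with centre 2. Any automorphism fixes the centre and permutes the 5 leaves freely, so Aut(G) ≅ S_5 of order 5! = 120.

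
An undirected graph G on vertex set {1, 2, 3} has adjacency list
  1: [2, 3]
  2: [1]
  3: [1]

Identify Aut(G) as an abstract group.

C_2

The degree sequence is [2, 1, 1]; the two degree-1 vertices 2 and 3 are the ends of a path, so G = P_3. A path has exactly one nontrivial symmetry — reversal — giving Aut(G) of order 2.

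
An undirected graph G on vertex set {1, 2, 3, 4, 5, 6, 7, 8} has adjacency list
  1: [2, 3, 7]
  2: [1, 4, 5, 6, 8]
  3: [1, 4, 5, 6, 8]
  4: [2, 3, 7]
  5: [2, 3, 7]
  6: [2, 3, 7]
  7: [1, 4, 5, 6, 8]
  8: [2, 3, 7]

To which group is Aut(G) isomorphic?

The vertices split by degree into {2, 3, 7} (degree 5) and {1, 4, 5, 6, 8} (degree 3); every edge runs between the two parts, so G is the complete bipartite graph K_{3,5}. Automorphisms preserve the bipartition setwise (since the parts differ in size) and act as S_3 × S_5 within it; |Aut| = 720.

S_3 × S_5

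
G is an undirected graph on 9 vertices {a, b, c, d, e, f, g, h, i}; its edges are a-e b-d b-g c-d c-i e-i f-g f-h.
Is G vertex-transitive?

Automorphisms preserve degree, but G has vertices of degree 1 and vertices of degree 2; no automorphism maps one to the other, so G is not vertex-transitive.

No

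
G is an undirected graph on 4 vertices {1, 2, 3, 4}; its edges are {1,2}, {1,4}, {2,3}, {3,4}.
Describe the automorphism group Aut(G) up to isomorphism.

Every vertex has degree 2 and the graph is connected, so G is the 4-cycle C_4. C_4 has 4 rotations and 4 reflections, so Aut(C_4) ≅ D_4 of order 8.

the dihedral group of order 8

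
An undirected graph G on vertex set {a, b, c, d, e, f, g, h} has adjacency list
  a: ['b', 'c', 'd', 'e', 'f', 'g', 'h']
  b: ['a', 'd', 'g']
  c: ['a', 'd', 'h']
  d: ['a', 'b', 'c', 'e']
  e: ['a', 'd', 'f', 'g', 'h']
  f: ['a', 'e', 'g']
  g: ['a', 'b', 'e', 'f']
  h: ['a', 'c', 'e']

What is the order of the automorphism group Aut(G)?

The degree sequence is [7, 3, 3, 4, 5, 3, 4, 3]. Checking the degree-preserving permutations of the vertex set shows that none except the identity preserves every edge, so Aut(G) is trivial.

1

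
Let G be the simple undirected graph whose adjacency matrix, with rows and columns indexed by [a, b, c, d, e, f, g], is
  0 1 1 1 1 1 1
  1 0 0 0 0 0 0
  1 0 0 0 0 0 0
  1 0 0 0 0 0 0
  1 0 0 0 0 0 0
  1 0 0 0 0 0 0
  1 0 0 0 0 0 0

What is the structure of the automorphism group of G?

Vertex a has degree 6 and every other vertex has degree 1, so G is the star K_{1,6} with centre a. Any automorphism fixes the centre and permutes the 6 leaves freely, so Aut(G) ≅ S_6 of order 6! = 720.

S_6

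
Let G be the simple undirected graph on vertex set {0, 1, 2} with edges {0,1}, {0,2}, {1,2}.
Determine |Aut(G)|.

All 3 vertices are pairwise adjacent: G = K_3. Every bijection on the vertex set is an automorphism of K_3; hence Aut(K_3) ≅ S_3, order 6.

6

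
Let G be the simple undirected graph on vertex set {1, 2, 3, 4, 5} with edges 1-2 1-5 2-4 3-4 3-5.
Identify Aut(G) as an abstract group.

the dihedral group of order 10

Every vertex has degree 2 and the graph is connected, so G is the 5-cycle C_5. C_5 has 5 rotations and 5 reflections, so Aut(C_5) ≅ D_5 of order 10.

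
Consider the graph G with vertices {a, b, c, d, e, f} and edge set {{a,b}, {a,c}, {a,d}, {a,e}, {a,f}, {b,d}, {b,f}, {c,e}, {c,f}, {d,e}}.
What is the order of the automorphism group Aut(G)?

Vertex a is the unique vertex of degree 5; the remaining 5 vertices each have degree 3 and induce a cycle, so G is the wheel on 6 vertices with hub a. With the hub fixed, the remaining symmetry is that of the rim cycle C_5, giving the dihedral group D_5.

10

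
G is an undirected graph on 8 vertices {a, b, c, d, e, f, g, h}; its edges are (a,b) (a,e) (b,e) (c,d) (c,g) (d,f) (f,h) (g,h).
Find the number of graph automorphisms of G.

60

G has two connected components, {c, d, f, g, h} and {a, b, e}; each is 2-regular, so G = C_5 ⊔ C_3. The components are non-isomorphic (different sizes), so Aut(G) = Aut(C_5) × Aut(C_3) = D_5 × D_3 of order 10·6 = 60.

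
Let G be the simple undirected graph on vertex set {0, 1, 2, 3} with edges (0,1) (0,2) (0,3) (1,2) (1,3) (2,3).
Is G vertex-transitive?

Yes

All 4 vertices are pairwise adjacent: G = K_4. Every bijection on the vertex set is an automorphism of K_4; hence Aut(K_4) ≅ S_4, order 24. This group acts transitively on the 4 vertices.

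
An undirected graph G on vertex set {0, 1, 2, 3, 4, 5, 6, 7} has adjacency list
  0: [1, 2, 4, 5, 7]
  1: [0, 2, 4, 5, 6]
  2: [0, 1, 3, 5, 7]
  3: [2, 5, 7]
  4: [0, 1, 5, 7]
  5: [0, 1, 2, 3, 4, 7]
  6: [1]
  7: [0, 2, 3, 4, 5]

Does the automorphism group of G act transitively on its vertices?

Vertex 3 is the only vertex of degree 3, so every automorphism fixes it; G is not vertex-transitive.

No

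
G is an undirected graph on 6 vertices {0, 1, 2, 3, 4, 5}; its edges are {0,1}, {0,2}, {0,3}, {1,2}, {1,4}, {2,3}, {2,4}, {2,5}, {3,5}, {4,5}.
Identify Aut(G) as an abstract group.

Vertex 2 is the unique vertex of degree 5; the remaining 5 vertices each have degree 3 and induce a cycle, so G is the wheel on 6 vertices with hub 2. Every automorphism fixes the hub and acts on the rim 5-cycle, so Aut(G) ≅ Aut(C_5) = D_5 of order 10.

the dihedral group of order 10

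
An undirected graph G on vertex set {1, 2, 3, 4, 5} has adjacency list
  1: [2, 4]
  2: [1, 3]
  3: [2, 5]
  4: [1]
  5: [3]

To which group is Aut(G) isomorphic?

The degree sequence is [2, 2, 2, 1, 1]; the two degree-1 vertices 4 and 5 are the ends of a path, so G = P_5. A path has exactly one nontrivial symmetry — reversal — giving Aut(G) of order 2.

the cyclic group of order 2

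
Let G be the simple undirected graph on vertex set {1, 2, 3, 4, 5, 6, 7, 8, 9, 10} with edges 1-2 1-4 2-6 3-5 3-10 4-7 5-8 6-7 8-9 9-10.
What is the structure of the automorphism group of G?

G has two connected components, {1, 2, 4, 6, 7} and {3, 5, 8, 9, 10}; each is 2-regular, so G = C_5 ⊔ C_5. With two isomorphic components, Aut(G) = Aut(C_5) ≀ S_2 = (D_5 × D_5) ⋊ Z_2: permute each cycle by D_5, then optionally swap the two cycles. Order 2·(2·5)² = 200.

D_5 ≀ Z_2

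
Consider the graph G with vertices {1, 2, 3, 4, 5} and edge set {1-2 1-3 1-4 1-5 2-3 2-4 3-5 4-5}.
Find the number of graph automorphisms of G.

Vertex 1 is the unique vertex of degree 4; the remaining 4 vertices each have degree 3 and induce a cycle, so G is the wheel on 5 vertices with hub 1. Every automorphism fixes the hub and acts on the rim 4-cycle, so Aut(G) ≅ Aut(C_4) = D_4 of order 8.

8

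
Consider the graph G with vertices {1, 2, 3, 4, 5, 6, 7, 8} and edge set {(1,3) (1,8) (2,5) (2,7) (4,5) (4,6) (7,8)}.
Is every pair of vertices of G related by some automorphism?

No

Automorphisms preserve degree, but G has vertices of degree 1 and vertices of degree 2; no automorphism maps one to the other, so G is not vertex-transitive.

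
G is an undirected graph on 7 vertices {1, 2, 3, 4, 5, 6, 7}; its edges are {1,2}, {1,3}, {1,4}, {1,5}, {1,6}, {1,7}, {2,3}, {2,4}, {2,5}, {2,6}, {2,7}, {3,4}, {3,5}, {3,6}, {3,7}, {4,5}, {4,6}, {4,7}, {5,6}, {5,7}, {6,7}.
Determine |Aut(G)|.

All 7 vertices are pairwise adjacent: G = K_7. Every bijection on the vertex set is an automorphism of K_7; hence Aut(K_7) ≅ S_7, order 5040.

5040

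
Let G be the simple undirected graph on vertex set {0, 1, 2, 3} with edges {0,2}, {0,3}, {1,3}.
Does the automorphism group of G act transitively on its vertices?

Automorphisms preserve degree, but G has vertices of degree 1 and vertices of degree 2; no automorphism maps one to the other, so G is not vertex-transitive.

No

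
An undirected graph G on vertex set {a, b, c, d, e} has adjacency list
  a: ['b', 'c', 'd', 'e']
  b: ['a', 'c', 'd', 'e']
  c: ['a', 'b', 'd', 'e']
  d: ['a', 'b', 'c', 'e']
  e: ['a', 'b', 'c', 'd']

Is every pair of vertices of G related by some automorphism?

Yes

All 5 vertices are pairwise adjacent: G = K_5. Any permutation of the 5 vertices preserves K_5, so Aut(K_5) = S_5 of order 5! = 120. Under this action every vertex can be carried to every other, so G is vertex-transitive.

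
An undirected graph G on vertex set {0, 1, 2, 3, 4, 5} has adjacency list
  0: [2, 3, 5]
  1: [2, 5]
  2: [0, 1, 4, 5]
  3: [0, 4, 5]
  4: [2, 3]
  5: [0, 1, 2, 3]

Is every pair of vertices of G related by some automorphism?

Automorphisms preserve degree, but G has vertices of degree 2 and vertices of degree 4; no automorphism maps one to the other, so G is not vertex-transitive.

No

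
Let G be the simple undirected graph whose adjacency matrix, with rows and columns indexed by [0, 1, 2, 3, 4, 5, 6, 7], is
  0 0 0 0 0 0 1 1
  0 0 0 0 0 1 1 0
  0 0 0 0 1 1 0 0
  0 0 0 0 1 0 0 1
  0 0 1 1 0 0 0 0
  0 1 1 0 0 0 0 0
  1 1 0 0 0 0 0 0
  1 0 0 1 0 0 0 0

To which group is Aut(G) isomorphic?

Every vertex has degree 2 and the graph is connected, so G is the 8-cycle C_8. The automorphisms of the 8-cycle are exactly the symmetries of a regular 8-gon: the dihedral group D_8, |D_8| = 16.

the dihedral group of order 16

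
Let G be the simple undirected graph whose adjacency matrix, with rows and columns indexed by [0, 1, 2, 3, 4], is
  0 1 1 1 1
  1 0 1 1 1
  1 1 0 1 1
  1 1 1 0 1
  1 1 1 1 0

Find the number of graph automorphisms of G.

120

All 5 vertices are pairwise adjacent: G = K_5. Any permutation of the 5 vertices preserves K_5, so Aut(K_5) = S_5 of order 5! = 120.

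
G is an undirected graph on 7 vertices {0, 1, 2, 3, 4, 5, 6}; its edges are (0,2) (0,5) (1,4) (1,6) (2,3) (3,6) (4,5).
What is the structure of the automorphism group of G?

D_7

G is 2-regular and connected on 7 vertices, i.e. the cycle C_7. C_7 has 7 rotations and 7 reflections, so Aut(C_7) ≅ D_7 of order 14.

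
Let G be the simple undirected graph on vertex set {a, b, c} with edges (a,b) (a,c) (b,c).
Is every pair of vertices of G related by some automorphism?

Yes

Every vertex has degree 2, so G is the complete graph K_3. Any permutation of the 3 vertices preserves K_3, so Aut(K_3) = S_3 of order 3! = 6. Under this action every vertex can be carried to every other, so G is vertex-transitive.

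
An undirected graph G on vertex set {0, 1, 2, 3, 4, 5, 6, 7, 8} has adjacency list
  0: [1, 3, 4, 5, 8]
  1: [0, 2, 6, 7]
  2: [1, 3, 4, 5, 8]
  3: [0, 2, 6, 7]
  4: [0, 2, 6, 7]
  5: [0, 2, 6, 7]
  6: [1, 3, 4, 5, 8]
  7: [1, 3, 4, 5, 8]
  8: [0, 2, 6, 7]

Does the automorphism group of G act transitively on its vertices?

No

Automorphisms preserve degree, but G has vertices of degree 4 and vertices of degree 5; no automorphism maps one to the other, so G is not vertex-transitive.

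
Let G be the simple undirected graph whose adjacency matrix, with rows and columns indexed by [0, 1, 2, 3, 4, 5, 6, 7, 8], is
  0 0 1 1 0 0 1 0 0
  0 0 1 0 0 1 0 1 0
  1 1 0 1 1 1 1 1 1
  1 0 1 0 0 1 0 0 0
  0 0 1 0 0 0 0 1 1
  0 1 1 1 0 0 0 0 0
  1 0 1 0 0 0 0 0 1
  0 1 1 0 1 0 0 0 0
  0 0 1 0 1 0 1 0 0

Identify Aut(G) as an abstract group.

D_8

Vertex 2 is the unique vertex of degree 8; the remaining 8 vertices each have degree 3 and induce a cycle, so G is the wheel on 9 vertices with hub 2. With the hub fixed, the remaining symmetry is that of the rim cycle C_8, giving the dihedral group D_8.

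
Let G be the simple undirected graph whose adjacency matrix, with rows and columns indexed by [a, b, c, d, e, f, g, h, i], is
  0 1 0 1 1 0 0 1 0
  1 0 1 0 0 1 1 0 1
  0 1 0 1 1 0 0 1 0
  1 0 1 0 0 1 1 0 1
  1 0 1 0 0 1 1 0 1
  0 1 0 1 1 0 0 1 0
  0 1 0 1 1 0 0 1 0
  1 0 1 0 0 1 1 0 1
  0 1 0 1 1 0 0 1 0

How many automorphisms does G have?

2880

The vertices split by degree into {b, d, e, h} (degree 5) and {a, c, f, g, i} (degree 4); every edge runs between the two parts, so G is the complete bipartite graph K_{4,5}. Automorphisms preserve the bipartition setwise (since the parts differ in size) and act as S_5 × S_4 within it; |Aut| = 2880.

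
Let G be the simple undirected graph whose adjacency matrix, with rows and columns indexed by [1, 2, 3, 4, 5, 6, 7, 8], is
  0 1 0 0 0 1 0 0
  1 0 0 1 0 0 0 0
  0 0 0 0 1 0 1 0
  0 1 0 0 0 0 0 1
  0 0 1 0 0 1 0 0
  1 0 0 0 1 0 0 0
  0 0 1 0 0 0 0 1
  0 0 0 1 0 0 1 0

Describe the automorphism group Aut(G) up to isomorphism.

Every vertex has degree 2 and the graph is connected, so G is the 8-cycle C_8. The automorphisms of the 8-cycle are exactly the symmetries of a regular 8-gon: the dihedral group D_8, |D_8| = 16.

the dihedral group of order 16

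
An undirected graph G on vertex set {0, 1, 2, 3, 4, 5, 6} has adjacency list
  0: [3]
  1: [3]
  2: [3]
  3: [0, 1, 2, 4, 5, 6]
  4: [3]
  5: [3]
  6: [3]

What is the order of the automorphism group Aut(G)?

Vertex 3 has degree 6 and every other vertex has degree 1, so G is the star K_{1,6} with centre 3. Any automorphism fixes the centre and permutes the 6 leaves freely, so Aut(G) ≅ S_6 of order 6! = 720.

720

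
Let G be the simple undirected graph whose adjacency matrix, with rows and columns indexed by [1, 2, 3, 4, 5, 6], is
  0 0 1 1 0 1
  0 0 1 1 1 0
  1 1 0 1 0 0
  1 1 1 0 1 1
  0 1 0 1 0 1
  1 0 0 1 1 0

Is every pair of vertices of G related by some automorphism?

No

Vertex 4 is the only vertex of degree 5, so every automorphism fixes it; G is not vertex-transitive.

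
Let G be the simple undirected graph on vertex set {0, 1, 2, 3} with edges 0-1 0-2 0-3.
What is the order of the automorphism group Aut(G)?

Vertex 0 has degree 3 and every other vertex has degree 1, so G is the star K_{1,3} with centre 0. The 3 leaves are pairwise interchangeable while the centre is fixed, giving Aut(G) = S_3.

6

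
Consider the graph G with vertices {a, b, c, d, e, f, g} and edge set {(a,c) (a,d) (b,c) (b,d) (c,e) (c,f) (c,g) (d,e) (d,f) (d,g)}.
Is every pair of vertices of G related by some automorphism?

Automorphisms preserve degree, but G has vertices of degree 2 and vertices of degree 5; no automorphism maps one to the other, so G is not vertex-transitive.

No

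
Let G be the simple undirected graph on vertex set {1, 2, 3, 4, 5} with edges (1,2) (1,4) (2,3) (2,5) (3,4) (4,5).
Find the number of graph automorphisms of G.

12

The vertices split by degree into {2, 4} (degree 3) and {1, 3, 5} (degree 2); every edge runs between the two parts, so G is the complete bipartite graph K_{2,3}. The parts have unequal sizes, so no automorphism swaps them; each part is permuted independently, giving S_3 × S_2 of order 3!·2! = 12.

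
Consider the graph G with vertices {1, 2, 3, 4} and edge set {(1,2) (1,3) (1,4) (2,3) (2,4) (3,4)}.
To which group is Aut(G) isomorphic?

S_4

Every vertex has degree 3, so G is the complete graph K_4. Any permutation of the 4 vertices preserves K_4, so Aut(K_4) = S_4 of order 4! = 24.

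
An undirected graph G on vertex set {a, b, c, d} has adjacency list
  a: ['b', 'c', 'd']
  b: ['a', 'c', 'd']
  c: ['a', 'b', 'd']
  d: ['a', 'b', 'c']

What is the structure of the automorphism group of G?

Every vertex has degree 3, so G is the complete graph K_4. Every bijection on the vertex set is an automorphism of K_4; hence Aut(K_4) ≅ S_4, order 24.

S_4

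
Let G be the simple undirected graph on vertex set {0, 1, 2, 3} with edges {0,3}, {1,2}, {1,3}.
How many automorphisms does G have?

2

The degree sequence is [1, 2, 1, 2]; the two degree-1 vertices 0 and 2 are the ends of a path, so G = P_4. A path has exactly one nontrivial symmetry — reversal — giving Aut(G) of order 2.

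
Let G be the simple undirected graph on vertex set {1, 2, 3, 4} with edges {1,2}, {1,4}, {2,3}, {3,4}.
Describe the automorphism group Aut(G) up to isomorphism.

Every vertex has degree 2 and the graph is connected, so G is the 4-cycle C_4. C_4 has 4 rotations and 4 reflections, so Aut(C_4) ≅ D_4 of order 8.

the dihedral group of order 8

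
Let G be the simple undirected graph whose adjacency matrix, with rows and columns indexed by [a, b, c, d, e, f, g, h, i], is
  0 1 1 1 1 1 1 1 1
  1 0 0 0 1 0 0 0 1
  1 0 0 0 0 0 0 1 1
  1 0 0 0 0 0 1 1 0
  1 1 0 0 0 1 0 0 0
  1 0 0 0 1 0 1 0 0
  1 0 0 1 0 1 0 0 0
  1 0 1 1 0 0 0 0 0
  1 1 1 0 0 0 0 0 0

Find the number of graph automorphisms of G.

Vertex a is the unique vertex of degree 8; the remaining 8 vertices each have degree 3 and induce a cycle, so G is the wheel on 9 vertices with hub a. With the hub fixed, the remaining symmetry is that of the rim cycle C_8, giving the dihedral group D_8.

16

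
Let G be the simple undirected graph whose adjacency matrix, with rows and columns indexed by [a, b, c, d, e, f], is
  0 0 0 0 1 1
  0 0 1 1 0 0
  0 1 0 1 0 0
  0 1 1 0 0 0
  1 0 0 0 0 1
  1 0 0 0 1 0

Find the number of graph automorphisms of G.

72

G has two connected components, {a, e, f} and {b, c, d}; each is 2-regular, so G = C_3 ⊔ C_3. With two isomorphic components, Aut(G) = Aut(C_3) ≀ S_2 = (D_3 × D_3) ⋊ Z_2: permute each cycle by D_3, then optionally swap the two cycles. Order 2·(2·3)² = 72.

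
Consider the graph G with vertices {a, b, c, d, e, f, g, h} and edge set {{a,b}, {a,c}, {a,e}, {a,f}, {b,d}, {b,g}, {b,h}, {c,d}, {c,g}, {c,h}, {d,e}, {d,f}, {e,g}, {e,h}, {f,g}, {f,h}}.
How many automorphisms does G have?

1152

G is 4-regular and bipartite with parts {a, d, g, h} and {b, c, e, f} (each part is independent and every cross-pair is an edge), so G = K_{4,4}. Aut(K_{4,4}) is the wreath product S_4 ≀ Z_2: permute within each part, then optionally swap the parts; |Aut| = 2·(4!)² = 1152.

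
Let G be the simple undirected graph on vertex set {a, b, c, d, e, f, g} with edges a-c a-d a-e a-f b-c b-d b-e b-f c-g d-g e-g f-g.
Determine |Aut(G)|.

144

The vertices split by degree into {a, b, g} (degree 4) and {c, d, e, f} (degree 3); every edge runs between the two parts, so G is the complete bipartite graph K_{3,4}. The parts have unequal sizes, so no automorphism swaps them; each part is permuted independently, giving S_3 × S_4 of order 3!·4! = 144.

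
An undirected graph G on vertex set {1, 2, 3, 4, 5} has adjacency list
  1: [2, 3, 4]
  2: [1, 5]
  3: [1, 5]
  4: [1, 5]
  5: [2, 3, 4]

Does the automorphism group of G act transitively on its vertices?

No

Automorphisms preserve degree, but G has vertices of degree 2 and vertices of degree 3; no automorphism maps one to the other, so G is not vertex-transitive.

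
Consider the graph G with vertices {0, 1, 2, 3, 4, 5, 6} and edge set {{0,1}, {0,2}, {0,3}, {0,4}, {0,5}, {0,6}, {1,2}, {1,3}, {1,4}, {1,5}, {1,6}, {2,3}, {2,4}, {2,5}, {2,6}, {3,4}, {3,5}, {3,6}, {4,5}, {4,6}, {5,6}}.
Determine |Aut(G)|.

All 7 vertices are pairwise adjacent: G = K_7. Any permutation of the 7 vertices preserves K_7, so Aut(K_7) = S_7 of order 7! = 5040.

5040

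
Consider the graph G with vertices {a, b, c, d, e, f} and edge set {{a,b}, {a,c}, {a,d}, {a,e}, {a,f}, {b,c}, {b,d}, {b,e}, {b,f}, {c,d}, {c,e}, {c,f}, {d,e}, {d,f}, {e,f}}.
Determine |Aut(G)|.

All 6 vertices are pairwise adjacent: G = K_6. Every bijection on the vertex set is an automorphism of K_6; hence Aut(K_6) ≅ S_6, order 720.

720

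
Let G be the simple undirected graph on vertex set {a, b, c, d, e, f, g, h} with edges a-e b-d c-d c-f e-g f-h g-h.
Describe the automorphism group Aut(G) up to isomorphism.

The degree sequence is [1, 1, 2, 2, 2, 2, 2, 2]; the two degree-1 vertices a and b are the ends of a path, so G = P_8. The only nontrivial automorphism of a path is the end-to-end reflection, so Aut(G) ≅ Z_2.

C_2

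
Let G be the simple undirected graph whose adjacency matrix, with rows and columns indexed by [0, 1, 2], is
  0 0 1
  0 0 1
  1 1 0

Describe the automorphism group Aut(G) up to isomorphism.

The degree sequence is [1, 1, 2]; the two degree-1 vertices 0 and 1 are the ends of a path, so G = P_3. A path has exactly one nontrivial symmetry — reversal — giving Aut(G) of order 2.

the cyclic group of order 2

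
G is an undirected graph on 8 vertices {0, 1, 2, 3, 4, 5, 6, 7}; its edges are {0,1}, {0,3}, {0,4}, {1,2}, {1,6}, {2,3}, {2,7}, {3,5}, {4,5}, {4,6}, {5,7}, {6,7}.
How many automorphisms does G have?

48

G is 3-regular and bipartite on 2^3 = 8 vertices with girth 4; it is the hypercube graph Q_3. The symmetry group of the 3-cube is the hyperoctahedral group B_3 = Z_2 ≀ S_3, of order 2^3·3! = 48.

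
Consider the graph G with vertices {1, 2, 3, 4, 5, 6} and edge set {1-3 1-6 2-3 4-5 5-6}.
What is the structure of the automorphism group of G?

C_2

The degree sequence is [2, 1, 2, 1, 2, 2]; the two degree-1 vertices 2 and 4 are the ends of a path, so G = P_6. A path has exactly one nontrivial symmetry — reversal — giving Aut(G) of order 2.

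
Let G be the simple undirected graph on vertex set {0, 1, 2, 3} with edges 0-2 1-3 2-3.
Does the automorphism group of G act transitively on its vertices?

No

Automorphisms preserve degree, but G has vertices of degree 1 and vertices of degree 2; no automorphism maps one to the other, so G is not vertex-transitive.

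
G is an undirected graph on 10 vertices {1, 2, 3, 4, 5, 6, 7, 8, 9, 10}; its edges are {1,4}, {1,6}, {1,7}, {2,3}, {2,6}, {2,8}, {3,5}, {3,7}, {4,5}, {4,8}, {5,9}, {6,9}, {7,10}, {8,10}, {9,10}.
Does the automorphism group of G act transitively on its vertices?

G is 3-regular on 10 vertices with no triangles and no 4-cycles (girth 5): this is the Petersen graph. It is a classical fact that the Petersen graph has automorphism group S_5 (order 120), arising from its description as the Kneser graph K(5,2). This group acts transitively on the 10 vertices.

Yes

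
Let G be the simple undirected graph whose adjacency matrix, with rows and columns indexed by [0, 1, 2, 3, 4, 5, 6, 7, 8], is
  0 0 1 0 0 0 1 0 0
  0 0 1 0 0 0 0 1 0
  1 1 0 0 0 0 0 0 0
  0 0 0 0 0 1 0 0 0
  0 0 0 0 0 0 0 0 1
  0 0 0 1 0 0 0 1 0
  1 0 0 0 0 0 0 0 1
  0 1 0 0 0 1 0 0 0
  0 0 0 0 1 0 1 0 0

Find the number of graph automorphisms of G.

The degree sequence is [2, 2, 2, 1, 1, 2, 2, 2, 2]; the two degree-1 vertices 3 and 4 are the ends of a path, so G = P_9. The only nontrivial automorphism of a path is the end-to-end reflection, so Aut(G) ≅ Z_2.

2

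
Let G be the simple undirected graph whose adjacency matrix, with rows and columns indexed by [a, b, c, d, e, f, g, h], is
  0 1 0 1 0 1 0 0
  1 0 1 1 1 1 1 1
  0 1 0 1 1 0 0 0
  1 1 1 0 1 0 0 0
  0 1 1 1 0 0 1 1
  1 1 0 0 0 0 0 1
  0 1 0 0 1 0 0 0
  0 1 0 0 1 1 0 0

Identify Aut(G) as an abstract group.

Degrees alone do not determine every vertex (e.g. a and c both have degree 3), but their neighbour-degree multisets differ: N(a) has degrees [3, 4, 7] while N(c) has degrees [4, 5, 7]. Repeating this refinement separates all vertices, so the only automorphism is the identity.

the trivial group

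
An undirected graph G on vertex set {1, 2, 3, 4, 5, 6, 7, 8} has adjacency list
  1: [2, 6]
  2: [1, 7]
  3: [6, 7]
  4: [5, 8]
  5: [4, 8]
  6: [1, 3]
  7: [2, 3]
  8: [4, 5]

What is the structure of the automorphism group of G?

D_5 × D_3

G has two connected components, {1, 2, 3, 6, 7} and {4, 5, 8}; each is 2-regular, so G = C_5 ⊔ C_3. The components are non-isomorphic (different sizes), so Aut(G) = Aut(C_5) × Aut(C_3) = D_5 × D_3 of order 10·6 = 60.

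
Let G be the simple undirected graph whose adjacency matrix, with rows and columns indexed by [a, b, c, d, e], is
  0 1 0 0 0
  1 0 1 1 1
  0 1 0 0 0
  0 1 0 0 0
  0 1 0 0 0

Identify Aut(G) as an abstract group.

S_4

Vertex b has degree 4 and every other vertex has degree 1, so G is the star K_{1,4} with centre b. The 4 leaves are pairwise interchangeable while the centre is fixed, giving Aut(G) = S_4.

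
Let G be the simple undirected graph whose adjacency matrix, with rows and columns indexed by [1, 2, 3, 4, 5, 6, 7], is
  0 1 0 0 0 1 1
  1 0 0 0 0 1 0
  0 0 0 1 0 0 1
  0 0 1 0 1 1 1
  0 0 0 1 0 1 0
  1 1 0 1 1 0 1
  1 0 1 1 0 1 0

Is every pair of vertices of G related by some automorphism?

No

Vertex 1 is the only vertex of degree 3, so every automorphism fixes it; G is not vertex-transitive.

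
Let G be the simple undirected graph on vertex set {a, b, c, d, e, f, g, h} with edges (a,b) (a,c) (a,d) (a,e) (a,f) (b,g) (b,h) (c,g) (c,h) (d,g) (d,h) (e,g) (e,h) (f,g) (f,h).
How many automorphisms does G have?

The vertices split by degree into {a, g, h} (degree 5) and {b, c, d, e, f} (degree 3); every edge runs between the two parts, so G is the complete bipartite graph K_{3,5}. Automorphisms preserve the bipartition setwise (since the parts differ in size) and act as S_5 × S_3 within it; |Aut| = 720.

720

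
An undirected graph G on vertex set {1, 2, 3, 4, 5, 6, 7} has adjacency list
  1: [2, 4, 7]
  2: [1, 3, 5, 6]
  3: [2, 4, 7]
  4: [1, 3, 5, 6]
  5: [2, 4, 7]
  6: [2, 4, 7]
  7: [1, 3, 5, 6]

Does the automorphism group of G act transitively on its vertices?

No

Automorphisms preserve degree, but G has vertices of degree 3 and vertices of degree 4; no automorphism maps one to the other, so G is not vertex-transitive.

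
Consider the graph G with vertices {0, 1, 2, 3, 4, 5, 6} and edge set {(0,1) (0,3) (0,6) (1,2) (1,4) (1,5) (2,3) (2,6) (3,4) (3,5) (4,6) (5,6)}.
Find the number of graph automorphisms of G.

144

The vertices split by degree into {1, 3, 6} (degree 4) and {0, 2, 4, 5} (degree 3); every edge runs between the two parts, so G is the complete bipartite graph K_{3,4}. The parts have unequal sizes, so no automorphism swaps them; each part is permuted independently, giving S_3 × S_4 of order 3!·4! = 144.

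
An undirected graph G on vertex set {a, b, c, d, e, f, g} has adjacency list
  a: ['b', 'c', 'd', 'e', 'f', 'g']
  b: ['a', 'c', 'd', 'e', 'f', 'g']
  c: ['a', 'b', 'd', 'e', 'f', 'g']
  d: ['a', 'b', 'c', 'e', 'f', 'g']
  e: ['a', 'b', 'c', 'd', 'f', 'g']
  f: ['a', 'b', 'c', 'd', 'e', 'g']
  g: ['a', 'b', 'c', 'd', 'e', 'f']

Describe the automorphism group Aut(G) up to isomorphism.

the symmetric group on 7 letters

Every vertex has degree 6, so G is the complete graph K_7. Every bijection on the vertex set is an automorphism of K_7; hence Aut(K_7) ≅ S_7, order 5040.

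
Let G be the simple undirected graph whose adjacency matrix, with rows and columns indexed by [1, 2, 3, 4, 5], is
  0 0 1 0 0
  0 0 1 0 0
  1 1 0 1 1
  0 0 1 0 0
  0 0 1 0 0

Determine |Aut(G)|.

24

Vertex 3 has degree 4 and every other vertex has degree 1, so G is the star K_{1,4} with centre 3. Any automorphism fixes the centre and permutes the 4 leaves freely, so Aut(G) ≅ S_4 of order 4! = 24.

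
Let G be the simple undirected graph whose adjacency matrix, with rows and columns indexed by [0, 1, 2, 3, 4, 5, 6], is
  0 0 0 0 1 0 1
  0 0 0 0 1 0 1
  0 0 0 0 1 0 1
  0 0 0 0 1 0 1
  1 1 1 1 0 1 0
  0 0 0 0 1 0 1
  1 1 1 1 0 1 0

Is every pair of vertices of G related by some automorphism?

Automorphisms preserve degree, but G has vertices of degree 2 and vertices of degree 5; no automorphism maps one to the other, so G is not vertex-transitive.

No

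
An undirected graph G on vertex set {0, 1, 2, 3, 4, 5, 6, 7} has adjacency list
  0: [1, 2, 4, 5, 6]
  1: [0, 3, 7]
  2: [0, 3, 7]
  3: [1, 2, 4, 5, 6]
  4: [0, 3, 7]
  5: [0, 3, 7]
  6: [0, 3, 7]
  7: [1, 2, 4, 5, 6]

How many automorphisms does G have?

The vertices split by degree into {0, 3, 7} (degree 5) and {1, 2, 4, 5, 6} (degree 3); every edge runs between the two parts, so G is the complete bipartite graph K_{3,5}. The parts have unequal sizes, so no automorphism swaps them; each part is permuted independently, giving S_5 × S_3 of order 5!·3! = 720.

720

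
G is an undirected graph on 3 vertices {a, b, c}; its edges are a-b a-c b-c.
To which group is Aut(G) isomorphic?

S_3

Every vertex has degree 2, so G is the complete graph K_3. Any permutation of the 3 vertices preserves K_3, so Aut(K_3) = S_3 of order 3! = 6.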